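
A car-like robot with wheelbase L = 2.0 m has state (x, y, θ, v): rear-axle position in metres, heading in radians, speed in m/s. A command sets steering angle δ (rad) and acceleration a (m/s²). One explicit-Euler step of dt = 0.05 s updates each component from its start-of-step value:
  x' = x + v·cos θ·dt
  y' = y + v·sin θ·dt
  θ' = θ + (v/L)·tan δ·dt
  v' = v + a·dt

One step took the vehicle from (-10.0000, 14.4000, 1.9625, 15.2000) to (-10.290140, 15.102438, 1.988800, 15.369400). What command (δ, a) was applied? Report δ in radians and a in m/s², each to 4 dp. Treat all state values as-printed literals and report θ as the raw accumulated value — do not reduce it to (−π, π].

δ = 0.0691, a = 3.3880

a = (v'−v)/dt = (0.169400)/0.05 = 3.3880
Δθ = θ'−θ = 0.026300;  (v·dt/L) = 15.2000·0.05/2.0 = 0.380000
tan δ = Δθ·L/(v·dt) = 0.069211  →  δ = 0.0691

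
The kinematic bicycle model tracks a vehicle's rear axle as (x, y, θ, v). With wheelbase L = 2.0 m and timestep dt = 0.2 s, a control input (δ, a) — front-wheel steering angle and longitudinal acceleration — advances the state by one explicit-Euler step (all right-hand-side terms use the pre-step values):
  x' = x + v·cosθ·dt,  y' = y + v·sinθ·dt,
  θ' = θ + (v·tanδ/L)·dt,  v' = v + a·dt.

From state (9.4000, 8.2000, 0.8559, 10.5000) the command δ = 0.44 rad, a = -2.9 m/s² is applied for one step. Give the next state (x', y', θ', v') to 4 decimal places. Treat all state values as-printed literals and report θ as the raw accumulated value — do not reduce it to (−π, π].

(10.7766, 9.7858, 1.3502, 9.9200)

x' = 9.4000 + 10.5000·cos(0.8559)·0.2 = 10.7766
y' = 8.2000 + 10.5000·sin(0.8559)·0.2 = 9.7858
θ' = 0.8559 + (10.5000/2.0)·tan(0.44)·0.2 = 1.3502
v' = 10.5000 − 2.9000·0.2 = 9.9200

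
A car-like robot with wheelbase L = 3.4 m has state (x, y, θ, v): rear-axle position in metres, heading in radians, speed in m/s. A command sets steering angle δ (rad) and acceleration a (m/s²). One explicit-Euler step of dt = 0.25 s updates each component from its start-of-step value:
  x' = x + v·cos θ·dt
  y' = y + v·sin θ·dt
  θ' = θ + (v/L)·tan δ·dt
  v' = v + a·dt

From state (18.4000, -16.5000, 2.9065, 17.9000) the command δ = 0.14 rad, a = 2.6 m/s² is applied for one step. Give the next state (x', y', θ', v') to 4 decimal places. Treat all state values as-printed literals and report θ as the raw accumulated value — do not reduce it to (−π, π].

x' = 18.4000 + 17.9000·cos(2.9065)·0.25 = 14.0481
y' = -16.5000 + 17.9000·sin(2.9065)·0.25 = -15.4576
θ' = 2.9065 + (17.9000/3.4)·tan(0.14)·0.25 = 3.0920
v' = 17.9000 + 2.6000·0.25 = 18.5500

(14.0481, -15.4576, 3.0920, 18.5500)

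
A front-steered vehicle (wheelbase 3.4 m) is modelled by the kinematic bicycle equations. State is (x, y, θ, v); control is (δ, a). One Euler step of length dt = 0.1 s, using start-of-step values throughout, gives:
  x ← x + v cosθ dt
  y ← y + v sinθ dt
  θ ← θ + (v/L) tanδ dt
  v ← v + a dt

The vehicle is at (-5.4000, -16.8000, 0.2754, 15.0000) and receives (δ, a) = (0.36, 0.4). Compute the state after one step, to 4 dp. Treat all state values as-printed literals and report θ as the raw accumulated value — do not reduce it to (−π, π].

(-3.9565, -16.3921, 0.4415, 15.0400)

x' = -5.4000 + 15.0000·cos(0.2754)·0.1 = -3.9565
y' = -16.8000 + 15.0000·sin(0.2754)·0.1 = -16.3921
θ' = 0.2754 + (15.0000/3.4)·tan(0.36)·0.1 = 0.4415
v' = 15.0000 + 0.4000·0.1 = 15.0400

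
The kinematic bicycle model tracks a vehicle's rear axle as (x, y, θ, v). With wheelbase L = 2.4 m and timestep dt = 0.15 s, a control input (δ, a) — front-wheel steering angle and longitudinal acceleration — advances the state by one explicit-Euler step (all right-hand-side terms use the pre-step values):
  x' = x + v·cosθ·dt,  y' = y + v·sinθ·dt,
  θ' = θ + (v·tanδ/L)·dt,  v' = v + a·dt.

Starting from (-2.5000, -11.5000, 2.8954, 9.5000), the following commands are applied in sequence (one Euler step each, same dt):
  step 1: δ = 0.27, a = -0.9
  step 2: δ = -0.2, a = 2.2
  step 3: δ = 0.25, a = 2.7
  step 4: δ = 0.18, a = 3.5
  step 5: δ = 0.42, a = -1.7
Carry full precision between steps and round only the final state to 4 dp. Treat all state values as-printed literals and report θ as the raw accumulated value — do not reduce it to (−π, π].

after step 1 (δ=0.27, a=-0.9): (-3.882032, -11.152709, 3.059725, 9.365000)
after step 2 (δ=-0.2, a=2.2): (-5.282078, -11.037834, 2.941076, 9.695000)
after step 3 (δ=0.25, a=2.7): (-6.707190, -10.748183, 3.095798, 10.100000)
after step 4 (δ=0.18, a=3.5): (-8.220602, -10.678828, 3.210666, 10.625000)
after step 5 (δ=0.42, a=-1.7): (-9.810551, -10.788826, 3.507218, 10.370000)

(-9.8106, -10.7888, 3.5072, 10.3700)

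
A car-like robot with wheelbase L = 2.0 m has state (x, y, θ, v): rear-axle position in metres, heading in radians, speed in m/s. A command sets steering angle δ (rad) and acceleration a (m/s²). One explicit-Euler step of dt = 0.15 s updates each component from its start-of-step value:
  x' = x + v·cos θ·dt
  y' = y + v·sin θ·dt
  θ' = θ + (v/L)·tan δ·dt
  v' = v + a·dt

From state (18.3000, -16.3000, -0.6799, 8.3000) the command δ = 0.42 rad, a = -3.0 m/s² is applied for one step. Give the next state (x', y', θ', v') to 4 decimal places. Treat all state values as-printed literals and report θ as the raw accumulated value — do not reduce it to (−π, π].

(19.2682, -17.0828, -0.4019, 7.8500)

x' = 18.3000 + 8.3000·cos(-0.6799)·0.15 = 19.2682
y' = -16.3000 + 8.3000·sin(-0.6799)·0.15 = -17.0828
θ' = -0.6799 + (8.3000/2.0)·tan(0.42)·0.15 = -0.4019
v' = 8.3000 − 3.0000·0.15 = 7.8500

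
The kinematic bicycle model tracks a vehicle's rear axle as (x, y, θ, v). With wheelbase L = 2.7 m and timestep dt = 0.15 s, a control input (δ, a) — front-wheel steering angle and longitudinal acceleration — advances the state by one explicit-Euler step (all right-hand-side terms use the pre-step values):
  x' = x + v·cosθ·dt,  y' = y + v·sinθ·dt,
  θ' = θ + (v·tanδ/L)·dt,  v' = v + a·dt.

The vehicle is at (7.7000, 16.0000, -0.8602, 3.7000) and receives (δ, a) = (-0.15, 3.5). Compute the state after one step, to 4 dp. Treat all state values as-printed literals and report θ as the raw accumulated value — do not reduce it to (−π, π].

(8.0620, 15.5793, -0.8913, 4.2250)

x' = 7.7000 + 3.7000·cos(-0.8602)·0.15 = 8.0620
y' = 16.0000 + 3.7000·sin(-0.8602)·0.15 = 15.5793
θ' = -0.8602 + (3.7000/2.7)·tan(-0.15)·0.15 = -0.8913
v' = 3.7000 + 3.5000·0.15 = 4.2250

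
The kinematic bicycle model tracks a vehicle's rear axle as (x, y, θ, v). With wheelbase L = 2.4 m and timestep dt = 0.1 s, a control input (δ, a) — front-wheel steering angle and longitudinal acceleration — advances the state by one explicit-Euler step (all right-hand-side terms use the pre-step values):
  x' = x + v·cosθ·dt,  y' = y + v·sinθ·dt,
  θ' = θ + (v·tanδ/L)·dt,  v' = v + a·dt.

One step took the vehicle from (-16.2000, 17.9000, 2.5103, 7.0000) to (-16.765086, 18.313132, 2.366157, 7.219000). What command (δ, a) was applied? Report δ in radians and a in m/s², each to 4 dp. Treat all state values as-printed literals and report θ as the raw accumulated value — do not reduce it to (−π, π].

a = (v'−v)/dt = (0.219000)/0.1 = 2.1900
Δθ = θ'−θ = -0.144143;  (v·dt/L) = 7.0000·0.1/2.4 = 0.291667
tan δ = Δθ·L/(v·dt) = -0.494205  →  δ = -0.4590

δ = -0.4590, a = 2.1900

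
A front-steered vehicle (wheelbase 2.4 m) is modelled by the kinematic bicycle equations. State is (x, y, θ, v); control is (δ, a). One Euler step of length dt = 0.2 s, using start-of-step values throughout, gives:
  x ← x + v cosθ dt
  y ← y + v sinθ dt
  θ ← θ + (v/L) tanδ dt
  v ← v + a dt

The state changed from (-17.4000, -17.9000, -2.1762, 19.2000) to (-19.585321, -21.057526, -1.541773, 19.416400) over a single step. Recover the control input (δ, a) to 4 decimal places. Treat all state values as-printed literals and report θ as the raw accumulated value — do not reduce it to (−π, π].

δ = 0.3775, a = 1.0820

a = (v'−v)/dt = (0.216400)/0.2 = 1.0820
Δθ = θ'−θ = 0.634427;  (v·dt/L) = 19.2000·0.2/2.4 = 1.600000
tan δ = Δθ·L/(v·dt) = 0.396517  →  δ = 0.3775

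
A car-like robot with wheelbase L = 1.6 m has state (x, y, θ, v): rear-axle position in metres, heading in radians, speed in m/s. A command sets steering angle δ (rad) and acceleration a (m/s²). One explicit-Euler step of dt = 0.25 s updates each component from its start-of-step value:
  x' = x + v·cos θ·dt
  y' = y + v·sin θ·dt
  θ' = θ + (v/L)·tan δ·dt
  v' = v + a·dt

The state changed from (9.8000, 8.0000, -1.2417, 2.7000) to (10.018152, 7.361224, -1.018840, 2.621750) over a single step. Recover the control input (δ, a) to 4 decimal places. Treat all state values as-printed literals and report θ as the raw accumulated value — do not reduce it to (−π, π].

a = (v'−v)/dt = (-0.078250)/0.25 = -0.3130
Δθ = θ'−θ = 0.222860;  (v·dt/L) = 2.7000·0.25/1.6 = 0.421875
tan δ = Δθ·L/(v·dt) = 0.528261  →  δ = 0.4860

δ = 0.4860, a = -0.3130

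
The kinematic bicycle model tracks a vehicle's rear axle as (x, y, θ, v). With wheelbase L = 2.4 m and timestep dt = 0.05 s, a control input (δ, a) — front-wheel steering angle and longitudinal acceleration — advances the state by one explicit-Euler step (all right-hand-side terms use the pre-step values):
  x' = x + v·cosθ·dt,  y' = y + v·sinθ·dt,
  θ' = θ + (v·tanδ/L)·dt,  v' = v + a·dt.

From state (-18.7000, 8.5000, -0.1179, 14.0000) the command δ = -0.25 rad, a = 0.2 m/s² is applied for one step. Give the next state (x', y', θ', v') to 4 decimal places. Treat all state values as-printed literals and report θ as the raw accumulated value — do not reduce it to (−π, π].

x' = -18.7000 + 14.0000·cos(-0.1179)·0.05 = -18.0049
y' = 8.5000 + 14.0000·sin(-0.1179)·0.05 = 8.4177
θ' = -0.1179 + (14.0000/2.4)·tan(-0.25)·0.05 = -0.1924
v' = 14.0000 + 0.2000·0.05 = 14.0100

(-18.0049, 8.4177, -0.1924, 14.0100)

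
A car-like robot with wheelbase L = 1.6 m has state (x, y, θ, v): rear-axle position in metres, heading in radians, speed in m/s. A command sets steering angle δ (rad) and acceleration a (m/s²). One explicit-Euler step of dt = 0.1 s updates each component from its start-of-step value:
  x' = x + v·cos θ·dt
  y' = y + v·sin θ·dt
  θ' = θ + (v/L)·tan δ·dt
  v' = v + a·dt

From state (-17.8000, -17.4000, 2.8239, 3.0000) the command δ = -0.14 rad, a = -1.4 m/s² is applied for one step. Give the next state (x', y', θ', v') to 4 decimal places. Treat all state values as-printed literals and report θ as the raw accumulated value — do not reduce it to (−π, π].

x' = -17.8000 + 3.0000·cos(2.8239)·0.1 = -18.0850
y' = -17.4000 + 3.0000·sin(2.8239)·0.1 = -17.3063
θ' = 2.8239 + (3.0000/1.6)·tan(-0.14)·0.1 = 2.7975
v' = 3.0000 − 1.4000·0.1 = 2.8600

(-18.0850, -17.3063, 2.7975, 2.8600)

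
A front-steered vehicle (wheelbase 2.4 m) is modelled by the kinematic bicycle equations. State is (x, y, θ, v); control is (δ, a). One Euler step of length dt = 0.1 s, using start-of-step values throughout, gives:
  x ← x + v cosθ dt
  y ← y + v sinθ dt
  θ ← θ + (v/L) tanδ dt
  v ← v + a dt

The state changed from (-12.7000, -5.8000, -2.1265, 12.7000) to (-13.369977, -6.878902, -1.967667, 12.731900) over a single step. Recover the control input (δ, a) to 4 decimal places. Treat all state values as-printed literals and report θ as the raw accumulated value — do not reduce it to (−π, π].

a = (v'−v)/dt = (0.031900)/0.1 = 0.3190
Δθ = θ'−θ = 0.158833;  (v·dt/L) = 12.7000·0.1/2.4 = 0.529167
tan δ = Δθ·L/(v·dt) = 0.300157  →  δ = 0.2916

δ = 0.2916, a = 0.3190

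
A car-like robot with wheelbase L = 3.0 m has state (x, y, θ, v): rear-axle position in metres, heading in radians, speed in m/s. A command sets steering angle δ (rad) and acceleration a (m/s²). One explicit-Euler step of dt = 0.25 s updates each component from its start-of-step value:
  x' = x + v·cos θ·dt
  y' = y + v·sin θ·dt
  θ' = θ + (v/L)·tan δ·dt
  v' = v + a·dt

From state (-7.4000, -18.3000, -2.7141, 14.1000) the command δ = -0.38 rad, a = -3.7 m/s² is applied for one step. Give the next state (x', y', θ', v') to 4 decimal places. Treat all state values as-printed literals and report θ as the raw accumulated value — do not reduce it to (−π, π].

(-10.6078, -19.7614, -3.1834, 13.1750)

x' = -7.4000 + 14.1000·cos(-2.7141)·0.25 = -10.6078
y' = -18.3000 + 14.1000·sin(-2.7141)·0.25 = -19.7614
θ' = -2.7141 + (14.1000/3.0)·tan(-0.38)·0.25 = -3.1834
v' = 14.1000 − 3.7000·0.25 = 13.1750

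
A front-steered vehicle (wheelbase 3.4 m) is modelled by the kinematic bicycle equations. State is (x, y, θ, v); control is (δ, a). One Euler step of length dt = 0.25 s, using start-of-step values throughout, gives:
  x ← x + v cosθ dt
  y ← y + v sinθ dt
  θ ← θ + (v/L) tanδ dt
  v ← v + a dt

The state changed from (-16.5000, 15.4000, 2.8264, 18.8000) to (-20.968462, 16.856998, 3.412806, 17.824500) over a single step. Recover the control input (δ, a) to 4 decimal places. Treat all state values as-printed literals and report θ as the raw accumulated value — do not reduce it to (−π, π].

a = (v'−v)/dt = (-0.975500)/0.25 = -3.9020
Δθ = θ'−θ = 0.586406;  (v·dt/L) = 18.8000·0.25/3.4 = 1.382353
tan δ = Δθ·L/(v·dt) = 0.424209  →  δ = 0.4012

δ = 0.4012, a = -3.9020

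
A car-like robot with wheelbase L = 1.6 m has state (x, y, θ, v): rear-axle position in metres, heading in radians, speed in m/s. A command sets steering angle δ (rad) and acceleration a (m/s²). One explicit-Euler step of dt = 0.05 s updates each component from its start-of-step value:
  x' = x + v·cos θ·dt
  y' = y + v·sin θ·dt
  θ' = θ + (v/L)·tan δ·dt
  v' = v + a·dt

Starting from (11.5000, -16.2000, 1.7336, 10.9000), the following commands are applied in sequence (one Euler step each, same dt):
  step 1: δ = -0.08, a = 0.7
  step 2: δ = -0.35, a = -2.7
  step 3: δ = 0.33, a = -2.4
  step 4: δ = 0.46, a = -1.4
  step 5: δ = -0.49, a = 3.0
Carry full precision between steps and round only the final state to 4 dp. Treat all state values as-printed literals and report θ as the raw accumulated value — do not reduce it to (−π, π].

(11.1121, -13.5427, 1.6857, 10.7600)

after step 1 (δ=-0.08, a=0.7): (11.411663, -15.662207, 1.706292, 10.935000)
after step 2 (δ=-0.35, a=-2.7): (11.337808, -15.120468, 1.581555, 10.800000)
after step 3 (δ=0.33, a=-2.4): (11.331998, -14.580499, 1.697157, 10.680000)
after step 4 (δ=0.46, a=-1.4): (11.264701, -14.050757, 1.862513, 10.610000)
after step 5 (δ=-0.49, a=3.0): (11.112131, -13.542669, 1.685661, 10.760000)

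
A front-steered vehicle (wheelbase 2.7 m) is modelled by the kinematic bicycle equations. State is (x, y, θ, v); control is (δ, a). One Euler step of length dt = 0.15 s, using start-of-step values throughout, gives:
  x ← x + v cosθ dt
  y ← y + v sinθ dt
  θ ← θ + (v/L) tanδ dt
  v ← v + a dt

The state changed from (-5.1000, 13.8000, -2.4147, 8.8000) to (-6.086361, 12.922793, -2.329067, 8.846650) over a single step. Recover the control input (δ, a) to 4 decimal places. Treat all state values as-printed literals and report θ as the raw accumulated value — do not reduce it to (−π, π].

a = (v'−v)/dt = (0.046650)/0.15 = 0.3110
Δθ = θ'−θ = 0.085633;  (v·dt/L) = 8.8000·0.15/2.7 = 0.488889
tan δ = Δθ·L/(v·dt) = 0.175158  →  δ = 0.1734

δ = 0.1734, a = 0.3110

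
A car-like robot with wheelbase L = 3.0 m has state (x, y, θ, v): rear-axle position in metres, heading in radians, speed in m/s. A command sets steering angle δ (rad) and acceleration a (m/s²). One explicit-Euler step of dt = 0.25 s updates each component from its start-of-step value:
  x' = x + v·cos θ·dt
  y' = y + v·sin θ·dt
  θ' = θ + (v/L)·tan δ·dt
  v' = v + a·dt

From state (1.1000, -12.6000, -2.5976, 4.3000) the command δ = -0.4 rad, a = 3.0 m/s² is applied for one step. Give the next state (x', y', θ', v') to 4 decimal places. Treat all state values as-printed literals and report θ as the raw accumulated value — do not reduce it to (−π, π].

(0.1802, -13.1564, -2.7491, 5.0500)

x' = 1.1000 + 4.3000·cos(-2.5976)·0.25 = 0.1802
y' = -12.6000 + 4.3000·sin(-2.5976)·0.25 = -13.1564
θ' = -2.5976 + (4.3000/3.0)·tan(-0.4)·0.25 = -2.7491
v' = 4.3000 + 3.0000·0.25 = 5.0500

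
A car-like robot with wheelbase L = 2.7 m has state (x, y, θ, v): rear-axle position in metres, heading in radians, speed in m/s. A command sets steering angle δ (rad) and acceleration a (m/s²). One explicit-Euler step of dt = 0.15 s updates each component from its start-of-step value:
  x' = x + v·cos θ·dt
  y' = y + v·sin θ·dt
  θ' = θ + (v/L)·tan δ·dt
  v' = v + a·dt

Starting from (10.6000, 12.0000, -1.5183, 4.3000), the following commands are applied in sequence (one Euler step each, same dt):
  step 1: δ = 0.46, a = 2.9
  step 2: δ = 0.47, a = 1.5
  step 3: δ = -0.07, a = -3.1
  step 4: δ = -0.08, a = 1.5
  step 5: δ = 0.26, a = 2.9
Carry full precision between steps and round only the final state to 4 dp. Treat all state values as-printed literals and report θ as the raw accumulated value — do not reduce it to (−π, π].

(11.3528, 8.6159, -1.2359, 5.1550)

after step 1 (δ=0.46, a=2.9): (10.633845, 11.355889, -1.399943, 4.735000)
after step 2 (δ=0.47, a=1.5): (10.754604, 10.655980, -1.266320, 4.960000)
after step 3 (δ=-0.07, a=-3.1): (10.977651, 9.946201, -1.285640, 4.495000)
after step 4 (δ=-0.08, a=1.5): (11.167322, 9.299179, -1.305661, 4.720000)
after step 5 (δ=0.26, a=2.9): (11.352847, 8.615918, -1.235904, 5.155000)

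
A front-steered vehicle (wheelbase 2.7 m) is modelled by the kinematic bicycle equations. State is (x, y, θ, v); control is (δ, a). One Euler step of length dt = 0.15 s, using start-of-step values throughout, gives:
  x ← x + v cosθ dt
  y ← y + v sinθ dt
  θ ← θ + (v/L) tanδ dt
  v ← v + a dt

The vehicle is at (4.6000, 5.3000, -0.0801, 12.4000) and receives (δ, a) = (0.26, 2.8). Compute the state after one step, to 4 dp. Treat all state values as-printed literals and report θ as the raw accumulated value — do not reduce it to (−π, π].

(6.4540, 5.1512, 0.1032, 12.8200)

x' = 4.6000 + 12.4000·cos(-0.0801)·0.15 = 6.4540
y' = 5.3000 + 12.4000·sin(-0.0801)·0.15 = 5.1512
θ' = -0.0801 + (12.4000/2.7)·tan(0.26)·0.15 = 0.1032
v' = 12.4000 + 2.8000·0.15 = 12.8200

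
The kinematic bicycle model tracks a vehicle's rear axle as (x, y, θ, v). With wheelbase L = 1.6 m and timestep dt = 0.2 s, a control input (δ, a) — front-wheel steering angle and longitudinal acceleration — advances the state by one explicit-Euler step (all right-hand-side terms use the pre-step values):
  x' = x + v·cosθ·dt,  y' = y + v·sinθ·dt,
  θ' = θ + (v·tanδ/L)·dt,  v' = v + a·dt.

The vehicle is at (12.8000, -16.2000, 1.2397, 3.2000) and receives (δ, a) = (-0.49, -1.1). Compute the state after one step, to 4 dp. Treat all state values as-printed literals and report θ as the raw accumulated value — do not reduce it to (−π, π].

x' = 12.8000 + 3.2000·cos(1.2397)·0.2 = 13.0081
y' = -16.2000 + 3.2000·sin(1.2397)·0.2 = -15.5948
θ' = 1.2397 + (3.2000/1.6)·tan(-0.49)·0.2 = 1.0263
v' = 3.2000 − 1.1000·0.2 = 2.9800

(13.0081, -15.5948, 1.0263, 2.9800)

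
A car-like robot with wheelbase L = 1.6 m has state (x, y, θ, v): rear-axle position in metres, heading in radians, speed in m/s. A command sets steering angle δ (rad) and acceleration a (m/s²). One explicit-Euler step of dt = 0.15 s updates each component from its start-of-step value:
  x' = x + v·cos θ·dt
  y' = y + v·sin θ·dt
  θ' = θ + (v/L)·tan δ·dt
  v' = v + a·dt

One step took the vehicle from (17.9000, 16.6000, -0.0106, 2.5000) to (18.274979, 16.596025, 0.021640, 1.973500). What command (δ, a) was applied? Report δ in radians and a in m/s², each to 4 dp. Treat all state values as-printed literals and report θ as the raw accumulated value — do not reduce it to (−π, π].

a = (v'−v)/dt = (-0.526500)/0.15 = -3.5100
Δθ = θ'−θ = 0.032240;  (v·dt/L) = 2.5000·0.15/1.6 = 0.234375
tan δ = Δθ·L/(v·dt) = 0.137557  →  δ = 0.1367

δ = 0.1367, a = -3.5100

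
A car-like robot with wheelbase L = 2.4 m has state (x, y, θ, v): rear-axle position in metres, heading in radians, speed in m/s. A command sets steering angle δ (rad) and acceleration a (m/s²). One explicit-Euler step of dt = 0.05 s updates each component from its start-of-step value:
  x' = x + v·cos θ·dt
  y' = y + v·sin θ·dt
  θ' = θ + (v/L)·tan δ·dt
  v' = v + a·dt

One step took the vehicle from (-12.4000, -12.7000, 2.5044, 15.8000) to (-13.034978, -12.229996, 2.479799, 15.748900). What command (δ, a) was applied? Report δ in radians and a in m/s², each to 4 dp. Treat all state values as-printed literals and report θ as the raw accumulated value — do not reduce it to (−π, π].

a = (v'−v)/dt = (-0.051100)/0.05 = -1.0220
Δθ = θ'−θ = -0.024601;  (v·dt/L) = 15.8000·0.05/2.4 = 0.329167
tan δ = Δθ·L/(v·dt) = -0.074737  →  δ = -0.0746

δ = -0.0746, a = -1.0220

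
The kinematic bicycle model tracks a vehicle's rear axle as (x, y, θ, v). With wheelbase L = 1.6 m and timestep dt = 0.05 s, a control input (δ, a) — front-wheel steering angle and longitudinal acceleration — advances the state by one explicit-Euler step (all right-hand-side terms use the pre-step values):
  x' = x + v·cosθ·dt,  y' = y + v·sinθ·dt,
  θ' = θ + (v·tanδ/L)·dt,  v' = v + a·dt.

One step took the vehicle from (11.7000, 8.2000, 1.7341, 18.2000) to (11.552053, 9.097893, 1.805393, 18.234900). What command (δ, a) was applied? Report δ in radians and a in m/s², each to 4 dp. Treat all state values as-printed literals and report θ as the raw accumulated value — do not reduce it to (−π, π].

a = (v'−v)/dt = (0.034900)/0.05 = 0.6980
Δθ = θ'−θ = 0.071293;  (v·dt/L) = 18.2000·0.05/1.6 = 0.568750
tan δ = Δθ·L/(v·dt) = 0.125350  →  δ = 0.1247

δ = 0.1247, a = 0.6980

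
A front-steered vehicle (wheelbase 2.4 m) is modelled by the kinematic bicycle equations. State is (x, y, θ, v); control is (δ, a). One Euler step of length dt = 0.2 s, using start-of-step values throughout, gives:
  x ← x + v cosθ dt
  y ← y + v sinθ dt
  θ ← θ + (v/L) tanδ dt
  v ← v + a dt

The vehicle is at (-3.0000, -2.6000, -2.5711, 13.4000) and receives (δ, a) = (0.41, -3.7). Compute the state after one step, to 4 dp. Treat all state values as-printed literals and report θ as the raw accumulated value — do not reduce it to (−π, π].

(-5.2556, -4.0473, -2.0858, 12.6600)

x' = -3.0000 + 13.4000·cos(-2.5711)·0.2 = -5.2556
y' = -2.6000 + 13.4000·sin(-2.5711)·0.2 = -4.0473
θ' = -2.5711 + (13.4000/2.4)·tan(0.41)·0.2 = -2.0858
v' = 13.4000 − 3.7000·0.2 = 12.6600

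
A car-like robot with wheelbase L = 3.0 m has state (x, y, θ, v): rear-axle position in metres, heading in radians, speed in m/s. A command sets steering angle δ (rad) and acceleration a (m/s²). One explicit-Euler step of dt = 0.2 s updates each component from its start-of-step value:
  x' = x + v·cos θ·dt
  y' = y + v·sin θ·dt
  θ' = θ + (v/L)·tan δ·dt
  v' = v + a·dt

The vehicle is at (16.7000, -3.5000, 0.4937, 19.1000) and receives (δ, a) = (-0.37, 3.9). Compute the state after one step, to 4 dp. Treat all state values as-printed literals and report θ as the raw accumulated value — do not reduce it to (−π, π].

(20.0638, -1.6898, -0.0002, 19.8800)

x' = 16.7000 + 19.1000·cos(0.4937)·0.2 = 20.0638
y' = -3.5000 + 19.1000·sin(0.4937)·0.2 = -1.6898
θ' = 0.4937 + (19.1000/3.0)·tan(-0.37)·0.2 = -0.0002
v' = 19.1000 + 3.9000·0.2 = 19.8800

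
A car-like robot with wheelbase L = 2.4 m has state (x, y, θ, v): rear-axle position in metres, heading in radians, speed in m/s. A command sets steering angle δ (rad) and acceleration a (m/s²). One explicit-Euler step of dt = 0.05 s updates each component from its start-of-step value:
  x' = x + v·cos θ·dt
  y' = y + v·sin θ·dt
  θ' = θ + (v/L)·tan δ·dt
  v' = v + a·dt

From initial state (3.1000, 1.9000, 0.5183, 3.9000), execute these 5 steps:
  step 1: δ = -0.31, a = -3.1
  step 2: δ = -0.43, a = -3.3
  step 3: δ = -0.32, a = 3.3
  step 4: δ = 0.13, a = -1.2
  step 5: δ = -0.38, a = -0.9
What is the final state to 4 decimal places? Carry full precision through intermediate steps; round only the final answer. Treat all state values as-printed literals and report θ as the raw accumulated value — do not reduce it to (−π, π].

(3.9317, 2.3212, 0.4113, 3.6400)

after step 1 (δ=-0.31, a=-3.1): (3.269389, 1.996604, 0.492273, 3.745000)
after step 2 (δ=-0.43, a=-3.3): (3.434405, 2.085104, 0.456491, 3.580000)
after step 3 (δ=-0.32, a=3.3): (3.595076, 2.164007, 0.431775, 3.745000)
after step 4 (δ=0.13, a=-1.2): (3.765141, 2.242368, 0.441976, 3.685000)
after step 5 (δ=-0.38, a=-0.9): (3.931687, 2.321177, 0.411312, 3.640000)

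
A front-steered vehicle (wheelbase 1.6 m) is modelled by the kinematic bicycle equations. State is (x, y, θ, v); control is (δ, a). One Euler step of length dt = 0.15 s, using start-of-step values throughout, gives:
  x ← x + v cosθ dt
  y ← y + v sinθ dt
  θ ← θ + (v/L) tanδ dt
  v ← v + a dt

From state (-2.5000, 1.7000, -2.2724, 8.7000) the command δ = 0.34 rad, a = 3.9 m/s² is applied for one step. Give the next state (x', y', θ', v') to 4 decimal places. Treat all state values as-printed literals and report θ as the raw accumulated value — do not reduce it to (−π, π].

x' = -2.5000 + 8.7000·cos(-2.2724)·0.15 = -3.3423
y' = 1.7000 + 8.7000·sin(-2.2724)·0.15 = 0.7032
θ' = -2.2724 + (8.7000/1.6)·tan(0.34)·0.15 = -1.9839
v' = 8.7000 + 3.9000·0.15 = 9.2850

(-3.3423, 0.7032, -1.9839, 9.2850)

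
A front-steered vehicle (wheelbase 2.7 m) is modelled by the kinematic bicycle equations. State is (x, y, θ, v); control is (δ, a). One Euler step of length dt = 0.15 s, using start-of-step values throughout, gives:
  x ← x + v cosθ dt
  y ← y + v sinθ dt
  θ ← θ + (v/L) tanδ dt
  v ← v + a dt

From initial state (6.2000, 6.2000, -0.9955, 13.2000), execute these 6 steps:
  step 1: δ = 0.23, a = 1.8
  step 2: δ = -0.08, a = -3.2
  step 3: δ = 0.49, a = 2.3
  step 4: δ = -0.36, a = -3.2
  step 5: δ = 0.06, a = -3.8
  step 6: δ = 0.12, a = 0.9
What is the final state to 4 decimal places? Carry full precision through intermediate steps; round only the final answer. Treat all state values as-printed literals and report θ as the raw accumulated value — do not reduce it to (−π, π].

(14.3835, -1.9957, -0.6525, 12.4200)

after step 1 (δ=0.23, a=1.8): (7.277285, 4.538718, -0.823795, 13.470000)
after step 2 (δ=-0.08, a=-3.2): (8.650097, 3.056218, -0.883790, 12.990000)
after step 3 (δ=0.49, a=2.3): (9.885886, 1.549739, -0.498861, 13.335000)
after step 4 (δ=-0.36, a=-3.2): (11.642362, 0.592768, -0.777713, 12.855000)
after step 5 (δ=0.06, a=-3.8): (13.016279, -0.760192, -0.734811, 12.285000)
after step 6 (δ=0.12, a=0.9): (14.383520, -1.995658, -0.652516, 12.420000)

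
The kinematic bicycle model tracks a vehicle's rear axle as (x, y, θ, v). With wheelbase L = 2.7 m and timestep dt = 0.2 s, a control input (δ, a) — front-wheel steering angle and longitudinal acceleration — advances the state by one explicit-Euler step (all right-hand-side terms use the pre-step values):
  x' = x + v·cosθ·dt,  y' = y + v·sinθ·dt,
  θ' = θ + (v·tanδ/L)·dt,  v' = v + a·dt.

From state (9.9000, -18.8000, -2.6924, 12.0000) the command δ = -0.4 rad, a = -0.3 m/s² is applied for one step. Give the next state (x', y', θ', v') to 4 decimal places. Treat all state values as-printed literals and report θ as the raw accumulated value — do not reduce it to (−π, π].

x' = 9.9000 + 12.0000·cos(-2.6924)·0.2 = 7.7381
y' = -18.8000 + 12.0000·sin(-2.6924)·0.2 = -19.8422
θ' = -2.6924 + (12.0000/2.7)·tan(-0.4)·0.2 = -3.0682
v' = 12.0000 − 0.3000·0.2 = 11.9400

(7.7381, -19.8422, -3.0682, 11.9400)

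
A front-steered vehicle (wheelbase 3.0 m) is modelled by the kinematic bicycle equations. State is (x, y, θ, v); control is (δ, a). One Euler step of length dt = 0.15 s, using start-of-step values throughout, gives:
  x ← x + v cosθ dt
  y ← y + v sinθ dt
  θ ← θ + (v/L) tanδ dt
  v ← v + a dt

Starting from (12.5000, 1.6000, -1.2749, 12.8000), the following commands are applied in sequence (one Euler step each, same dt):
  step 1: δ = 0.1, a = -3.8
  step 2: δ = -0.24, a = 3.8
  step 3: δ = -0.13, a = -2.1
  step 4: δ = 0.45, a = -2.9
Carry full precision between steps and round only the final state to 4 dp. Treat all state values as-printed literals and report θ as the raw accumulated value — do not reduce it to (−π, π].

(14.3442, -5.6887, -1.1425, 12.0500)

after step 1 (δ=0.1, a=-3.8): (13.059867, -0.236559, -1.210686, 12.230000)
after step 2 (δ=-0.24, a=3.8): (13.706304, -1.953390, -1.360330, 12.800000)
after step 3 (δ=-0.13, a=-2.1): (14.107422, -3.831023, -1.444002, 12.485000)
after step 4 (δ=0.45, a=-2.9): (14.344241, -5.688739, -1.142455, 12.050000)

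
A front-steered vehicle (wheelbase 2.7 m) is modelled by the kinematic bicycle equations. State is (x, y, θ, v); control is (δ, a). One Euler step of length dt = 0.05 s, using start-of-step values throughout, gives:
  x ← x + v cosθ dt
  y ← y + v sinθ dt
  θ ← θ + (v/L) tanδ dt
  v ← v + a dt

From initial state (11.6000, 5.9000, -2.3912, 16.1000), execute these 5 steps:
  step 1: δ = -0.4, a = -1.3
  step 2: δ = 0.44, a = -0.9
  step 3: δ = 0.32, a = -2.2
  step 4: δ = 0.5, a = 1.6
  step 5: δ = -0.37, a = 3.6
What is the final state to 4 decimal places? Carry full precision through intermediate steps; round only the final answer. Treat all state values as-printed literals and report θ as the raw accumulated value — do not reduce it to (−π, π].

(8.8511, 3.0451, -2.2333, 16.1400)

after step 1 (δ=-0.4, a=-1.3): (11.011206, 5.351050, -2.517255, 16.035000)
after step 2 (δ=0.44, a=-0.9): (10.360706, 4.882379, -2.377459, 15.990000)
after step 3 (δ=0.32, a=-2.2): (9.783481, 4.329195, -2.279331, 15.880000)
after step 4 (δ=0.5, a=1.6): (9.266808, 3.726298, -2.118678, 15.960000)
after step 5 (δ=-0.37, a=3.6): (8.851145, 3.045102, -2.233313, 16.140000)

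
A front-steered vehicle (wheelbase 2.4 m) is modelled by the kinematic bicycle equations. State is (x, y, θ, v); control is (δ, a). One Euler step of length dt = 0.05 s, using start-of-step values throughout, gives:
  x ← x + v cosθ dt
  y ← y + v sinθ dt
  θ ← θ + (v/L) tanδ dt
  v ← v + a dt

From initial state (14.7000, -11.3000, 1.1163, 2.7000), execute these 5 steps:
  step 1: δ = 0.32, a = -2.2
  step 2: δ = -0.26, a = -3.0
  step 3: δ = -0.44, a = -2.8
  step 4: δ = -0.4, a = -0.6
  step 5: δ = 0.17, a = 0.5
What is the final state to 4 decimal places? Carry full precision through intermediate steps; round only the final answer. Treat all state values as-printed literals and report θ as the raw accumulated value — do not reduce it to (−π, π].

after step 1 (δ=0.32, a=-2.2): (14.759266, -11.178705, 1.134941, 2.590000)
after step 2 (δ=-0.26, a=-3.0): (14.813939, -11.061312, 1.120587, 2.440000)
after step 3 (δ=-0.44, a=-2.8): (14.867028, -10.951469, 1.096655, 2.300000)
after step 4 (δ=-0.4, a=-0.6): (14.919534, -10.849155, 1.076396, 2.270000)
after step 5 (δ=0.17, a=0.5): (14.973390, -10.749246, 1.084514, 2.295000)

(14.9734, -10.7492, 1.0845, 2.2950)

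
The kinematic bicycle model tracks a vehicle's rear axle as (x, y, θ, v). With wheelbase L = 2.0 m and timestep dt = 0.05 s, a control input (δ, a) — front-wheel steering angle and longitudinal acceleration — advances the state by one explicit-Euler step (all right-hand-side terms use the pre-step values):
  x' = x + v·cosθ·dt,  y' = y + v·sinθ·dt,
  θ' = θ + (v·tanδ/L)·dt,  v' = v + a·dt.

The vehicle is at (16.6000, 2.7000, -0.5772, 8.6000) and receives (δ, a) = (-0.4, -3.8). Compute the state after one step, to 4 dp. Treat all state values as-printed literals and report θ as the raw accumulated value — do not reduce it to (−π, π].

(16.9603, 2.4654, -0.6681, 8.4100)

x' = 16.6000 + 8.6000·cos(-0.5772)·0.05 = 16.9603
y' = 2.7000 + 8.6000·sin(-0.5772)·0.05 = 2.4654
θ' = -0.5772 + (8.6000/2.0)·tan(-0.4)·0.05 = -0.6681
v' = 8.6000 − 3.8000·0.05 = 8.4100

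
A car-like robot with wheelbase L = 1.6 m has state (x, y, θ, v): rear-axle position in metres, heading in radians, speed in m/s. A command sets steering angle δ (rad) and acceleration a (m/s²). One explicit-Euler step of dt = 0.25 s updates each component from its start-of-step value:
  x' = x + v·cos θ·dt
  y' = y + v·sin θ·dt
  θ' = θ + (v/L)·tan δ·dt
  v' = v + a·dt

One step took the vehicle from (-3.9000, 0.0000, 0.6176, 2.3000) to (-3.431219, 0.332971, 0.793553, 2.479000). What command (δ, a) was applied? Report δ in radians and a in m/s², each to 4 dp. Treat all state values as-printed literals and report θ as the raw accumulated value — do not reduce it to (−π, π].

δ = 0.4553, a = 0.7160

a = (v'−v)/dt = (0.179000)/0.25 = 0.7160
Δθ = θ'−θ = 0.175953;  (v·dt/L) = 2.3000·0.25/1.6 = 0.359375
tan δ = Δθ·L/(v·dt) = 0.489608  →  δ = 0.4553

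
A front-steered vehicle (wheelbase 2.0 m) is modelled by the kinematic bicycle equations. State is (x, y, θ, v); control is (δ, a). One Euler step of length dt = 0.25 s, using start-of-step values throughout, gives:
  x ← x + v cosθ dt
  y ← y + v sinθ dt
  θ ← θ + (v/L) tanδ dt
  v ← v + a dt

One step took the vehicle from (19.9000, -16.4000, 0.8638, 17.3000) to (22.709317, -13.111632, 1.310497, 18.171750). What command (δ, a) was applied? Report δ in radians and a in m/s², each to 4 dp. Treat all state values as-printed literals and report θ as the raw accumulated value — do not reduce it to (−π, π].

δ = 0.2037, a = 3.4870

a = (v'−v)/dt = (0.871750)/0.25 = 3.4870
Δθ = θ'−θ = 0.446697;  (v·dt/L) = 17.3000·0.25/2.0 = 2.162500
tan δ = Δθ·L/(v·dt) = 0.206565  →  δ = 0.2037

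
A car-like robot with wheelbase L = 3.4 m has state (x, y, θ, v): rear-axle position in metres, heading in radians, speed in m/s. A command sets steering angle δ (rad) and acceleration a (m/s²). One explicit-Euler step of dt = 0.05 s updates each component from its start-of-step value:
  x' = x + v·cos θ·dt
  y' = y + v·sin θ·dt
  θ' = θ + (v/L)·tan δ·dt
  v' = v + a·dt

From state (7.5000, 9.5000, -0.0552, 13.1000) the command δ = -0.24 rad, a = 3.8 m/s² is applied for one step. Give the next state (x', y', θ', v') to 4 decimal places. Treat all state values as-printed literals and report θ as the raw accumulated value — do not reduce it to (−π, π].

(8.1540, 9.4639, -0.1023, 13.2900)

x' = 7.5000 + 13.1000·cos(-0.0552)·0.05 = 8.1540
y' = 9.5000 + 13.1000·sin(-0.0552)·0.05 = 9.4639
θ' = -0.0552 + (13.1000/3.4)·tan(-0.24)·0.05 = -0.1023
v' = 13.1000 + 3.8000·0.05 = 13.2900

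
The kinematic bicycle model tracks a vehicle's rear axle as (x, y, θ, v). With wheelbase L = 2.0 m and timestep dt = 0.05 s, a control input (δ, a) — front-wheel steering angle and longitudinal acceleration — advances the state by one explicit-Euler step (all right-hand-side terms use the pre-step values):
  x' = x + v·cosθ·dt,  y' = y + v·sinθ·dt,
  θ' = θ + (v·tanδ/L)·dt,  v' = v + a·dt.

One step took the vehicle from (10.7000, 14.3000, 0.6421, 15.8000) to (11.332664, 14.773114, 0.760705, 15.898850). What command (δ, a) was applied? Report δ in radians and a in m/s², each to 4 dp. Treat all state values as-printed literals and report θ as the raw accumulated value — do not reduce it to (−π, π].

δ = 0.2917, a = 1.9770

a = (v'−v)/dt = (0.098850)/0.05 = 1.9770
Δθ = θ'−θ = 0.118605;  (v·dt/L) = 15.8000·0.05/2.0 = 0.395000
tan δ = Δθ·L/(v·dt) = 0.300266  →  δ = 0.2917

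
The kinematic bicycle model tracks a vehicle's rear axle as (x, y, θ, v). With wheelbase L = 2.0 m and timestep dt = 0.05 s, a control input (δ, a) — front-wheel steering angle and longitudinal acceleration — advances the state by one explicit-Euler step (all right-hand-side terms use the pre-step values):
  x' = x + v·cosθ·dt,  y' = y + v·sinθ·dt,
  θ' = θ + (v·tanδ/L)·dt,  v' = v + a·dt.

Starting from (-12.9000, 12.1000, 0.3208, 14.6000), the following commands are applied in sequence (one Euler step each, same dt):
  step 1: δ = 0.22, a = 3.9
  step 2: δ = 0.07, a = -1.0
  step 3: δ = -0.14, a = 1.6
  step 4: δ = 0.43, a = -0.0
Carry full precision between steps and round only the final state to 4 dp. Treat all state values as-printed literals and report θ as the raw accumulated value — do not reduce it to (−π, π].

(-10.1666, 13.1986, 0.5464, 14.8250)

after step 1 (δ=0.22, a=3.9): (-12.207242, 12.330188, 0.402421, 14.795000)
after step 2 (δ=0.07, a=-1.0): (-11.526587, 12.619909, 0.428355, 14.745000)
after step 3 (δ=-0.14, a=1.6): (-10.855947, 12.926144, 0.376407, 14.825000)
after step 4 (δ=0.43, a=-0.0): (-10.166591, 13.198614, 0.546384, 14.825000)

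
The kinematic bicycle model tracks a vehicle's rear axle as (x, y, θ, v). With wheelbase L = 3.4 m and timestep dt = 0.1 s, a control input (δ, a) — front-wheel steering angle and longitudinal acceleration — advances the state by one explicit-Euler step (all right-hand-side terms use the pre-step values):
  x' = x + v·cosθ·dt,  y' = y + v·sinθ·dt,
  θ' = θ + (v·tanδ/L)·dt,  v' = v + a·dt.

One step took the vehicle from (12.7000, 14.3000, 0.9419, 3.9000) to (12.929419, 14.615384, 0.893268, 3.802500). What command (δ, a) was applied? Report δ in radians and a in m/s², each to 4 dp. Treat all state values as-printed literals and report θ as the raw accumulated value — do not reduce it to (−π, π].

δ = -0.4010, a = -0.9750

a = (v'−v)/dt = (-0.097500)/0.1 = -0.9750
Δθ = θ'−θ = -0.048632;  (v·dt/L) = 3.9000·0.1/3.4 = 0.114706
tan δ = Δθ·L/(v·dt) = -0.423971  →  δ = -0.4010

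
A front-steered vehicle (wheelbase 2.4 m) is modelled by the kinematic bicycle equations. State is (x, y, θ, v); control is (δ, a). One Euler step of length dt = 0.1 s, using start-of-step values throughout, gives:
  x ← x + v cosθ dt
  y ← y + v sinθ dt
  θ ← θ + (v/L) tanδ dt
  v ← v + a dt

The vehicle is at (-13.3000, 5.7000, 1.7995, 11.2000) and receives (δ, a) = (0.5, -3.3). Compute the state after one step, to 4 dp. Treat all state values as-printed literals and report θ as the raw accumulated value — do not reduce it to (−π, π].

(-13.5539, 6.7908, 2.0544, 10.8700)

x' = -13.3000 + 11.2000·cos(1.7995)·0.1 = -13.5539
y' = 5.7000 + 11.2000·sin(1.7995)·0.1 = 6.7908
θ' = 1.7995 + (11.2000/2.4)·tan(0.5)·0.1 = 2.0544
v' = 11.2000 − 3.3000·0.1 = 10.8700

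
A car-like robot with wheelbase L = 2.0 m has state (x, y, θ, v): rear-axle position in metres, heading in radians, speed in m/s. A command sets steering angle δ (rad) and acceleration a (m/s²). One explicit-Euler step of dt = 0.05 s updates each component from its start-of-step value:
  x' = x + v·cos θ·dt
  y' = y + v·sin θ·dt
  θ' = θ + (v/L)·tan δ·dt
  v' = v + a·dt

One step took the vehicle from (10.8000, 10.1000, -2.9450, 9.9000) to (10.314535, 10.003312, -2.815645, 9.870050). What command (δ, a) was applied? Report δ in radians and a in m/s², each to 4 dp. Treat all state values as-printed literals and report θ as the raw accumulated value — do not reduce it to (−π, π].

a = (v'−v)/dt = (-0.029950)/0.05 = -0.5990
Δθ = θ'−θ = 0.129355;  (v·dt/L) = 9.9000·0.05/2.0 = 0.247500
tan δ = Δθ·L/(v·dt) = 0.522646  →  δ = 0.4816

δ = 0.4816, a = -0.5990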